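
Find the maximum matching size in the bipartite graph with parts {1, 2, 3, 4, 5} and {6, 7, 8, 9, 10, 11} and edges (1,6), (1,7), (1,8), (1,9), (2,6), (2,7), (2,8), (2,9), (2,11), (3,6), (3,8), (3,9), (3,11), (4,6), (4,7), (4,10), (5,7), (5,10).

Step 1: List the neighbors of each left vertex:
  1: 6, 7, 8, 9
  2: 6, 7, 8, 9, 11
  3: 6, 8, 9, 11
  4: 6, 7, 10
  5: 7, 10

Step 2: Greedily match left vertices, then look for augmenting paths:
  Match 1 -- 6
  Match 2 -- 9
  Match 3 -- 8
  Match 4 -- 10
  Match 5 -- 7
  No augmenting path remains.

Step 3: Verify this is maximum:
  Matching size 5 = min(|L|, |R|) = min(5, 6), which is an upper bound, so this matching is maximum.

Maximum matching: {(1,6), (2,9), (3,8), (4,10), (5,7)}
Size: 5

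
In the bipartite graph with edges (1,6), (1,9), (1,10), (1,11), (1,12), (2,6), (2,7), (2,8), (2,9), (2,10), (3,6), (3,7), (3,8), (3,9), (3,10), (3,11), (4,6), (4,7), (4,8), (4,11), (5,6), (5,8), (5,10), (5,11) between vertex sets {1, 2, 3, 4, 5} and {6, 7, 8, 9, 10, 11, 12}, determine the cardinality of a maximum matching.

Step 1: List the neighbors of each left vertex:
  1: 6, 9, 10, 11, 12
  2: 6, 7, 8, 9, 10
  3: 6, 7, 8, 9, 10, 11
  4: 6, 7, 8, 11
  5: 6, 8, 10, 11

Step 2: Greedily match left vertices, then look for augmenting paths:
  Match 1 -- 6
  Match 2 -- 7
  Match 3 -- 8
  Match 4 -- 11
  Match 5 -- 10
  No augmenting path remains.

Step 3: Verify this is maximum:
  Matching size 5 = min(|L|, |R|) = min(5, 7), which is an upper bound, so this matching is maximum.

Maximum matching: {(1,6), (2,7), (3,8), (4,11), (5,10)}
Size: 5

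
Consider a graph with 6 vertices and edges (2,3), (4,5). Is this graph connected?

Step 1: Build adjacency list from edges:
  1: (none)
  2: 3
  3: 2
  4: 5
  5: 4
  6: (none)

Step 2: Run BFS/DFS from vertex 1:
  Visited: {1}
  Reached 1 of 6 vertices

Step 3: Only 1 of 6 vertices reached. Graph is disconnected.
Connected components: {1}, {2, 3}, {4, 5}, {6}
Answer: No, the graph is not connected (4 components).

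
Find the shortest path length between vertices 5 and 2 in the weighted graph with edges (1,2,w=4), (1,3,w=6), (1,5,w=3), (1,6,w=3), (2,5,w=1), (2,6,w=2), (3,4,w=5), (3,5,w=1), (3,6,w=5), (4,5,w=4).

Step 1: Build adjacency list with weights:
  1: 2(w=4), 3(w=6), 5(w=3), 6(w=3)
  2: 1(w=4), 5(w=1), 6(w=2)
  3: 1(w=6), 4(w=5), 5(w=1), 6(w=5)
  4: 3(w=5), 5(w=4)
  5: 1(w=3), 2(w=1), 3(w=1), 4(w=4)
  6: 1(w=3), 2(w=2), 3(w=5)

Step 2: Apply Dijkstra's algorithm from vertex 5:
  Visit vertex 5 (distance=0)
    Update dist[1] = 3
    Update dist[2] = 1
    Update dist[3] = 1
    Update dist[4] = 4
  Visit vertex 2 (distance=1)
    Update dist[6] = 3

Step 3: Shortest path: 5 -> 2
Total weight: 1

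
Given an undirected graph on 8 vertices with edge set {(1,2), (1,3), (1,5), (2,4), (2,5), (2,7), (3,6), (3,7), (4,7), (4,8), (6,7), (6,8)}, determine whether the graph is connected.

Step 1: Build adjacency list from edges:
  1: 2, 3, 5
  2: 1, 4, 5, 7
  3: 1, 6, 7
  4: 2, 7, 8
  5: 1, 2
  6: 3, 7, 8
  7: 2, 3, 4, 6
  8: 4, 6

Step 2: Run BFS/DFS from vertex 1:
  Visited: {1, 2, 3, 5, 4, 7, 6, 8}
  Reached 8 of 8 vertices

Step 3: All 8 vertices reached from vertex 1, so the graph is connected.
Answer: Yes, the graph is connected.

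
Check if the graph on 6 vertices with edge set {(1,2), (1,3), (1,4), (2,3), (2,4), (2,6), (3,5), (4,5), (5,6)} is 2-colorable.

Step 1: Attempt 2-coloring using BFS:
  Start at vertex 1, assign color 0
  Color vertex 2 with color 1 (neighbor of 1)
  Color vertex 3 with color 1 (neighbor of 1)
  Color vertex 4 with color 1 (neighbor of 1)

Step 2: Conflict found! Vertices 2 and 3 are adjacent but have the same color.
This means the graph contains an odd cycle.

The graph is NOT bipartite.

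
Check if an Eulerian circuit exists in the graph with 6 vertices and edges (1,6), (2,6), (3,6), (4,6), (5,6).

Step 1: Find the degree of each vertex:
  deg(1) = 1
  deg(2) = 1
  deg(3) = 1
  deg(4) = 1
  deg(5) = 1
  deg(6) = 5

Step 2: Count vertices with odd degree:
  Odd-degree vertices: 1, 2, 3, 4, 5, 6 (6 total)

Step 3: Apply Euler's theorem:
  - Eulerian circuit exists iff graph is connected and all vertices have even degree
  - Eulerian path exists iff graph is connected and has 0 or 2 odd-degree vertices

Graph has 6 odd-degree vertices (need 0 or 2).
Neither Eulerian path nor Eulerian circuit exists.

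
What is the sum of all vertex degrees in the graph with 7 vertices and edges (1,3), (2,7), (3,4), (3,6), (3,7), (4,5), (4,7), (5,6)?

Step 1: Count edges incident to each vertex:
  deg(1) = 1 (neighbors: 3)
  deg(2) = 1 (neighbors: 7)
  deg(3) = 4 (neighbors: 1, 4, 6, 7)
  deg(4) = 3 (neighbors: 3, 5, 7)
  deg(5) = 2 (neighbors: 4, 6)
  deg(6) = 2 (neighbors: 3, 5)
  deg(7) = 3 (neighbors: 2, 3, 4)

Step 2: Sum all degrees:
  1 + 1 + 4 + 3 + 2 + 2 + 3 = 16

Verification: sum of degrees = 2 * |E| = 2 * 8 = 16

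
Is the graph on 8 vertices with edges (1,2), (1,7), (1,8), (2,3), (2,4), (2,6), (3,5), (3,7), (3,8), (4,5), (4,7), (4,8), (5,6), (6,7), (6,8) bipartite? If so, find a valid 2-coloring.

Step 1: Attempt 2-coloring using BFS:
  Start at vertex 1, assign color 0
  Color vertex 2 with color 1 (neighbor of 1)
  Color vertex 7 with color 1 (neighbor of 1)
  Color vertex 8 with color 1 (neighbor of 1)
  Color vertex 3 with color 0 (neighbor of 2)
  Color vertex 4 with color 0 (neighbor of 2)
  Color vertex 6 with color 0 (neighbor of 2)
  Color vertex 5 with color 1 (neighbor of 3)

Step 2: 2-coloring succeeded. No conflicts found.
  Set A (color 0): {1, 3, 4, 6}
  Set B (color 1): {2, 5, 7, 8}

The graph is bipartite with partition {1, 3, 4, 6}, {2, 5, 7, 8}.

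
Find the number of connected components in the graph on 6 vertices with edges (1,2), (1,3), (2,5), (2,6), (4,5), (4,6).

Step 1: Build adjacency list from edges:
  1: 2, 3
  2: 1, 5, 6
  3: 1
  4: 5, 6
  5: 2, 4
  6: 2, 4

Step 2: Run BFS/DFS from vertex 1:
  Visited: {1, 2, 3, 5, 6, 4}
  Reached 6 of 6 vertices

Step 3: All 6 vertices reached from vertex 1, so the graph is connected.
Number of connected components: 1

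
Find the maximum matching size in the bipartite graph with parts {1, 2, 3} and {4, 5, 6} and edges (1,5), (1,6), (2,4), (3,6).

Step 1: List the neighbors of each left vertex:
  1: 5, 6
  2: 4
  3: 6

Step 2: Greedily match left vertices, then look for augmenting paths:
  Match 1 -- 5
  Match 2 -- 4
  Match 3 -- 6
  No augmenting path remains.

Step 3: Verify this is maximum:
  Matching size 3 = min(|L|, |R|) = min(3, 3), which is an upper bound, so this matching is maximum.

Maximum matching: {(1,5), (2,4), (3,6)}
Size: 3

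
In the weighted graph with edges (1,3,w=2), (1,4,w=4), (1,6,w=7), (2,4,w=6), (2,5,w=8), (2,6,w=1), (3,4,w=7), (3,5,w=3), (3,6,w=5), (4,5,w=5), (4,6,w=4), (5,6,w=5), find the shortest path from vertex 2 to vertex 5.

Step 1: Build adjacency list with weights:
  1: 3(w=2), 4(w=4), 6(w=7)
  2: 4(w=6), 5(w=8), 6(w=1)
  3: 1(w=2), 4(w=7), 5(w=3), 6(w=5)
  4: 1(w=4), 2(w=6), 3(w=7), 5(w=5), 6(w=4)
  5: 2(w=8), 3(w=3), 4(w=5), 6(w=5)
  6: 1(w=7), 2(w=1), 3(w=5), 4(w=4), 5(w=5)

Step 2: Apply Dijkstra's algorithm from vertex 2:
  Visit vertex 2 (distance=0)
    Update dist[4] = 6
    Update dist[5] = 8
    Update dist[6] = 1
  Visit vertex 6 (distance=1)
    Update dist[1] = 8
    Update dist[3] = 6
    Update dist[4] = 5
    Update dist[5] = 6
  Visit vertex 4 (distance=5)
  Visit vertex 3 (distance=6)
  Visit vertex 5 (distance=6)

Step 3: Shortest path: 2 -> 6 -> 5
Total weight: 1 + 5 = 6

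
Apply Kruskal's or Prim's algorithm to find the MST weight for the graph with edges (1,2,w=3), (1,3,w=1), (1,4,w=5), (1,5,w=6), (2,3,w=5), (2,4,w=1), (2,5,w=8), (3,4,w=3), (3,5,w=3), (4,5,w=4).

Apply Kruskal's algorithm (sort edges by weight, add if no cycle):

Sorted edges by weight:
  (1,3) w=1
  (2,4) w=1
  (1,2) w=3
  (3,4) w=3
  (3,5) w=3
  (4,5) w=4
  (1,4) w=5
  (2,3) w=5
  (1,5) w=6
  (2,5) w=8

Add edge (1,3) w=1 -- no cycle. Running total: 1
Add edge (2,4) w=1 -- no cycle. Running total: 2
Add edge (1,2) w=3 -- no cycle. Running total: 5
Skip edge (3,4) w=3 -- would create cycle
Add edge (3,5) w=3 -- no cycle. Running total: 8

MST edges: (1,3,w=1), (2,4,w=1), (1,2,w=3), (3,5,w=3)
Total MST weight: 1 + 1 + 3 + 3 = 8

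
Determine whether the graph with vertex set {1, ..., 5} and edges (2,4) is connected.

Step 1: Build adjacency list from edges:
  1: (none)
  2: 4
  3: (none)
  4: 2
  5: (none)

Step 2: Run BFS/DFS from vertex 1:
  Visited: {1}
  Reached 1 of 5 vertices

Step 3: Only 1 of 5 vertices reached. Graph is disconnected.
Connected components: {1}, {2, 4}, {3}, {5}
Answer: No, the graph is not connected (4 components).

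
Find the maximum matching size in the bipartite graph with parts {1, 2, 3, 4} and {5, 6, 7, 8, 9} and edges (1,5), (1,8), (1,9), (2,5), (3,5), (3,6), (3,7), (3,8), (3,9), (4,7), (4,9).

Step 1: List the neighbors of each left vertex:
  1: 5, 8, 9
  2: 5
  3: 5, 6, 7, 8, 9
  4: 7, 9

Step 2: Greedily match left vertices, then look for augmenting paths:
  Match 1 -- 8
  Match 2 -- 5
  Match 3 -- 6
  Match 4 -- 7
  No augmenting path remains.

Step 3: Verify this is maximum:
  Matching size 4 = min(|L|, |R|) = min(4, 5), which is an upper bound, so this matching is maximum.

Maximum matching: {(1,8), (2,5), (3,6), (4,7)}
Size: 4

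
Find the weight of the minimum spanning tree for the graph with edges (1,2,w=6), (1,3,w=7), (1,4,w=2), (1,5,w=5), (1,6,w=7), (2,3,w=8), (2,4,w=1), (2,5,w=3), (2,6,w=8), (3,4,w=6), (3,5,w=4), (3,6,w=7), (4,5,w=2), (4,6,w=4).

Apply Kruskal's algorithm (sort edges by weight, add if no cycle):

Sorted edges by weight:
  (2,4) w=1
  (1,4) w=2
  (4,5) w=2
  (2,5) w=3
  (3,5) w=4
  (4,6) w=4
  (1,5) w=5
  (1,2) w=6
  (3,4) w=6
  (1,3) w=7
  (1,6) w=7
  (3,6) w=7
  (2,3) w=8
  (2,6) w=8

Add edge (2,4) w=1 -- no cycle. Running total: 1
Add edge (1,4) w=2 -- no cycle. Running total: 3
Add edge (4,5) w=2 -- no cycle. Running total: 5
Skip edge (2,5) w=3 -- would create cycle
Add edge (3,5) w=4 -- no cycle. Running total: 9
Add edge (4,6) w=4 -- no cycle. Running total: 13

MST edges: (2,4,w=1), (1,4,w=2), (4,5,w=2), (3,5,w=4), (4,6,w=4)
Total MST weight: 1 + 2 + 2 + 4 + 4 = 13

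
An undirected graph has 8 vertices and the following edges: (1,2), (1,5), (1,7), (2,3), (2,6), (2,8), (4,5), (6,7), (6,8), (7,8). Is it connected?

Step 1: Build adjacency list from edges:
  1: 2, 5, 7
  2: 1, 3, 6, 8
  3: 2
  4: 5
  5: 1, 4
  6: 2, 7, 8
  7: 1, 6, 8
  8: 2, 6, 7

Step 2: Run BFS/DFS from vertex 1:
  Visited: {1, 2, 5, 7, 3, 6, 8, 4}
  Reached 8 of 8 vertices

Step 3: All 8 vertices reached from vertex 1, so the graph is connected.
Answer: Yes, the graph is connected.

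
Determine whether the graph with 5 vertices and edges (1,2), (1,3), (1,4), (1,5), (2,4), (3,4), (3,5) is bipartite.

Step 1: Attempt 2-coloring using BFS:
  Start at vertex 1, assign color 0
  Color vertex 2 with color 1 (neighbor of 1)
  Color vertex 3 with color 1 (neighbor of 1)
  Color vertex 4 with color 1 (neighbor of 1)
  Color vertex 5 with color 1 (neighbor of 1)

Step 2: Conflict found! Vertices 2 and 4 are adjacent but have the same color.
This means the graph contains an odd cycle.

The graph is NOT bipartite.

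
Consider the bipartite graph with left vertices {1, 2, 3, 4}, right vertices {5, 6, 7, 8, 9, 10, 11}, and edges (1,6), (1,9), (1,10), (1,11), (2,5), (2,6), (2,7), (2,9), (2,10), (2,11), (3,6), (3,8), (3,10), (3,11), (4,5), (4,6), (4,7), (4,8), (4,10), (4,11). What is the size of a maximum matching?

Step 1: List the neighbors of each left vertex:
  1: 6, 9, 10, 11
  2: 5, 6, 7, 9, 10, 11
  3: 6, 8, 10, 11
  4: 5, 6, 7, 8, 10, 11

Step 2: Greedily match left vertices, then look for augmenting paths:
  Match 1 -- 6
  Match 2 -- 5
  Match 3 -- 8
  Match 4 -- 7
  No augmenting path remains.

Step 3: Verify this is maximum:
  Matching size 4 = min(|L|, |R|) = min(4, 7), which is an upper bound, so this matching is maximum.

Maximum matching: {(1,6), (2,5), (3,8), (4,7)}
Size: 4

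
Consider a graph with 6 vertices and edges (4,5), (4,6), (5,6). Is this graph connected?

Step 1: Build adjacency list from edges:
  1: (none)
  2: (none)
  3: (none)
  4: 5, 6
  5: 4, 6
  6: 4, 5

Step 2: Run BFS/DFS from vertex 1:
  Visited: {1}
  Reached 1 of 6 vertices

Step 3: Only 1 of 6 vertices reached. Graph is disconnected.
Connected components: {1}, {2}, {3}, {4, 5, 6}
Answer: No, the graph is not connected (4 components).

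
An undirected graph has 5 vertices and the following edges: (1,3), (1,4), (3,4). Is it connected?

Step 1: Build adjacency list from edges:
  1: 3, 4
  2: (none)
  3: 1, 4
  4: 1, 3
  5: (none)

Step 2: Run BFS/DFS from vertex 1:
  Visited: {1, 3, 4}
  Reached 3 of 5 vertices

Step 3: Only 3 of 5 vertices reached. Graph is disconnected.
Connected components: {1, 3, 4}, {2}, {5}
Answer: No, the graph is not connected (3 components).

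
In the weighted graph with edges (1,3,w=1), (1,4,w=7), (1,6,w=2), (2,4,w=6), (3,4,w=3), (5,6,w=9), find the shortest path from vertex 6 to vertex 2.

Step 1: Build adjacency list with weights:
  1: 3(w=1), 4(w=7), 6(w=2)
  2: 4(w=6)
  3: 1(w=1), 4(w=3)
  4: 1(w=7), 2(w=6), 3(w=3)
  5: 6(w=9)
  6: 1(w=2), 5(w=9)

Step 2: Apply Dijkstra's algorithm from vertex 6:
  Visit vertex 6 (distance=0)
    Update dist[1] = 2
    Update dist[5] = 9
  Visit vertex 1 (distance=2)
    Update dist[3] = 3
    Update dist[4] = 9
  Visit vertex 3 (distance=3)
    Update dist[4] = 6
  Visit vertex 4 (distance=6)
    Update dist[2] = 12
  Visit vertex 5 (distance=9)
  Visit vertex 2 (distance=12)

Step 3: Shortest path: 6 -> 1 -> 3 -> 4 -> 2
Total weight: 2 + 1 + 3 + 6 = 12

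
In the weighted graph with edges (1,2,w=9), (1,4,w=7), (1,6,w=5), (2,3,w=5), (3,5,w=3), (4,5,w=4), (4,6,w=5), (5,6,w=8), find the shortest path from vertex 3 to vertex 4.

Step 1: Build adjacency list with weights:
  1: 2(w=9), 4(w=7), 6(w=5)
  2: 1(w=9), 3(w=5)
  3: 2(w=5), 5(w=3)
  4: 1(w=7), 5(w=4), 6(w=5)
  5: 3(w=3), 4(w=4), 6(w=8)
  6: 1(w=5), 4(w=5), 5(w=8)

Step 2: Apply Dijkstra's algorithm from vertex 3:
  Visit vertex 3 (distance=0)
    Update dist[2] = 5
    Update dist[5] = 3
  Visit vertex 5 (distance=3)
    Update dist[4] = 7
    Update dist[6] = 11
  Visit vertex 2 (distance=5)
    Update dist[1] = 14
  Visit vertex 4 (distance=7)

Step 3: Shortest path: 3 -> 5 -> 4
Total weight: 3 + 4 = 7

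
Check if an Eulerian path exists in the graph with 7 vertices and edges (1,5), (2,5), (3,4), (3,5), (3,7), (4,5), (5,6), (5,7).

Step 1: Find the degree of each vertex:
  deg(1) = 1
  deg(2) = 1
  deg(3) = 3
  deg(4) = 2
  deg(5) = 6
  deg(6) = 1
  deg(7) = 2

Step 2: Count vertices with odd degree:
  Odd-degree vertices: 1, 2, 3, 6 (4 total)

Step 3: Apply Euler's theorem:
  - Eulerian circuit exists iff graph is connected and all vertices have even degree
  - Eulerian path exists iff graph is connected and has 0 or 2 odd-degree vertices

Graph has 4 odd-degree vertices (need 0 or 2).
Neither Eulerian path nor Eulerian circuit exists.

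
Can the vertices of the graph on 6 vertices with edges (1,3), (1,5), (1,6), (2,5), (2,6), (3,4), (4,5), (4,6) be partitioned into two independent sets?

Step 1: Attempt 2-coloring using BFS:
  Start at vertex 1, assign color 0
  Color vertex 3 with color 1 (neighbor of 1)
  Color vertex 5 with color 1 (neighbor of 1)
  Color vertex 6 with color 1 (neighbor of 1)
  Color vertex 4 with color 0 (neighbor of 3)
  Color vertex 2 with color 0 (neighbor of 5)

Step 2: 2-coloring succeeded. No conflicts found.
  Set A (color 0): {1, 2, 4}
  Set B (color 1): {3, 5, 6}

The graph is bipartite with partition {1, 2, 4}, {3, 5, 6}.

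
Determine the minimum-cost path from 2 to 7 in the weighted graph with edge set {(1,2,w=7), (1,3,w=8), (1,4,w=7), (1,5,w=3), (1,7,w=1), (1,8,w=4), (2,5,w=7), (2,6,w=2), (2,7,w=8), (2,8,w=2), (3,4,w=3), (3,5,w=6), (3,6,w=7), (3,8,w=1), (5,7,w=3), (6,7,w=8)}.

Step 1: Build adjacency list with weights:
  1: 2(w=7), 3(w=8), 4(w=7), 5(w=3), 7(w=1), 8(w=4)
  2: 1(w=7), 5(w=7), 6(w=2), 7(w=8), 8(w=2)
  3: 1(w=8), 4(w=3), 5(w=6), 6(w=7), 8(w=1)
  4: 1(w=7), 3(w=3)
  5: 1(w=3), 2(w=7), 3(w=6), 7(w=3)
  6: 2(w=2), 3(w=7), 7(w=8)
  7: 1(w=1), 2(w=8), 5(w=3), 6(w=8)
  8: 1(w=4), 2(w=2), 3(w=1)

Step 2: Apply Dijkstra's algorithm from vertex 2:
  Visit vertex 2 (distance=0)
    Update dist[1] = 7
    Update dist[5] = 7
    Update dist[6] = 2
    Update dist[7] = 8
    Update dist[8] = 2
  Visit vertex 6 (distance=2)
    Update dist[3] = 9
  Visit vertex 8 (distance=2)
    Update dist[1] = 6
    Update dist[3] = 3
  Visit vertex 3 (distance=3)
    Update dist[4] = 6
  Visit vertex 1 (distance=6)
    Update dist[7] = 7
  Visit vertex 4 (distance=6)
  Visit vertex 5 (distance=7)
  Visit vertex 7 (distance=7)

Step 3: Shortest path: 2 -> 8 -> 1 -> 7
Total weight: 2 + 4 + 1 = 7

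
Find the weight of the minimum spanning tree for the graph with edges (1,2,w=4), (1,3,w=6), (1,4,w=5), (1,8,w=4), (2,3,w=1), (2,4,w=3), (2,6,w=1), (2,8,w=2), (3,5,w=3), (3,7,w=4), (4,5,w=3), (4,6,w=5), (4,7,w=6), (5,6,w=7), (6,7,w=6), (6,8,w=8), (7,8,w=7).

Apply Kruskal's algorithm (sort edges by weight, add if no cycle):

Sorted edges by weight:
  (2,3) w=1
  (2,6) w=1
  (2,8) w=2
  (2,4) w=3
  (3,5) w=3
  (4,5) w=3
  (1,2) w=4
  (1,8) w=4
  (3,7) w=4
  (1,4) w=5
  (4,6) w=5
  (1,3) w=6
  (4,7) w=6
  (6,7) w=6
  (5,6) w=7
  (7,8) w=7
  (6,8) w=8

Add edge (2,3) w=1 -- no cycle. Running total: 1
Add edge (2,6) w=1 -- no cycle. Running total: 2
Add edge (2,8) w=2 -- no cycle. Running total: 4
Add edge (2,4) w=3 -- no cycle. Running total: 7
Add edge (3,5) w=3 -- no cycle. Running total: 10
Skip edge (4,5) w=3 -- would create cycle
Add edge (1,2) w=4 -- no cycle. Running total: 14
Skip edge (1,8) w=4 -- would create cycle
Add edge (3,7) w=4 -- no cycle. Running total: 18

MST edges: (2,3,w=1), (2,6,w=1), (2,8,w=2), (2,4,w=3), (3,5,w=3), (1,2,w=4), (3,7,w=4)
Total MST weight: 1 + 1 + 2 + 3 + 3 + 4 + 4 = 18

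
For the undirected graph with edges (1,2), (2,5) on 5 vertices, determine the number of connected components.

Step 1: Build adjacency list from edges:
  1: 2
  2: 1, 5
  3: (none)
  4: (none)
  5: 2

Step 2: Run BFS/DFS from vertex 1:
  Visited: {1, 2, 5}
  Reached 3 of 5 vertices

Step 3: Only 3 of 5 vertices reached. Graph is disconnected.
Connected components: {1, 2, 5}, {3}, {4}
Number of connected components: 3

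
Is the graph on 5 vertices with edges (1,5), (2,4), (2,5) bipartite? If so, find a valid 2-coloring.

Step 1: Attempt 2-coloring using BFS:
  Start at vertex 1, assign color 0
  Color vertex 5 with color 1 (neighbor of 1)
  Color vertex 2 with color 0 (neighbor of 5)
  Color vertex 4 with color 1 (neighbor of 2)
  Start new component at vertex 3, assign color 0

Step 2: 2-coloring succeeded. No conflicts found.
  Set A (color 0): {1, 2, 3}
  Set B (color 1): {4, 5}

The graph is bipartite with partition {1, 2, 3}, {4, 5}.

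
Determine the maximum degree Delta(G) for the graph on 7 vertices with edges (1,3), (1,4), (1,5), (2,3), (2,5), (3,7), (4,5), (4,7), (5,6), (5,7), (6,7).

Step 1: Count edges incident to each vertex:
  deg(1) = 3 (neighbors: 3, 4, 5)
  deg(2) = 2 (neighbors: 3, 5)
  deg(3) = 3 (neighbors: 1, 2, 7)
  deg(4) = 3 (neighbors: 1, 5, 7)
  deg(5) = 5 (neighbors: 1, 2, 4, 6, 7)
  deg(6) = 2 (neighbors: 5, 7)
  deg(7) = 4 (neighbors: 3, 4, 5, 6)

Step 2: Find maximum:
  max(3, 2, 3, 3, 5, 2, 4) = 5 (vertex 5)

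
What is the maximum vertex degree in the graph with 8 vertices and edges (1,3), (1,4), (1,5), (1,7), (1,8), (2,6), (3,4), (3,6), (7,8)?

Step 1: Count edges incident to each vertex:
  deg(1) = 5 (neighbors: 3, 4, 5, 7, 8)
  deg(2) = 1 (neighbors: 6)
  deg(3) = 3 (neighbors: 1, 4, 6)
  deg(4) = 2 (neighbors: 1, 3)
  deg(5) = 1 (neighbors: 1)
  deg(6) = 2 (neighbors: 2, 3)
  deg(7) = 2 (neighbors: 1, 8)
  deg(8) = 2 (neighbors: 1, 7)

Step 2: Find maximum:
  max(5, 1, 3, 2, 1, 2, 2, 2) = 5 (vertex 1)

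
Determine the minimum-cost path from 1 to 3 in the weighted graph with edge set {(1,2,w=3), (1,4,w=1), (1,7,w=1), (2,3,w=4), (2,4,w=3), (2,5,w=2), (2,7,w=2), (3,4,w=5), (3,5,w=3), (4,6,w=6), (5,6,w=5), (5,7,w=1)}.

Step 1: Build adjacency list with weights:
  1: 2(w=3), 4(w=1), 7(w=1)
  2: 1(w=3), 3(w=4), 4(w=3), 5(w=2), 7(w=2)
  3: 2(w=4), 4(w=5), 5(w=3)
  4: 1(w=1), 2(w=3), 3(w=5), 6(w=6)
  5: 2(w=2), 3(w=3), 6(w=5), 7(w=1)
  6: 4(w=6), 5(w=5)
  7: 1(w=1), 2(w=2), 5(w=1)

Step 2: Apply Dijkstra's algorithm from vertex 1:
  Visit vertex 1 (distance=0)
    Update dist[2] = 3
    Update dist[4] = 1
    Update dist[7] = 1
  Visit vertex 4 (distance=1)
    Update dist[3] = 6
    Update dist[6] = 7
  Visit vertex 7 (distance=1)
    Update dist[5] = 2
  Visit vertex 5 (distance=2)
    Update dist[3] = 5
  Visit vertex 2 (distance=3)
  Visit vertex 3 (distance=5)

Step 3: Shortest path: 1 -> 7 -> 5 -> 3
Total weight: 1 + 1 + 3 = 5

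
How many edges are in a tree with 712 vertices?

A tree on n vertices always has exactly n - 1 edges.
For n = 712: edges = 712 - 1 = 711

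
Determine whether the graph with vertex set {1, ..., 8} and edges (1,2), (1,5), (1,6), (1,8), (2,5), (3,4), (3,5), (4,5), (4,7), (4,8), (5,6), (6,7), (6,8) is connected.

Step 1: Build adjacency list from edges:
  1: 2, 5, 6, 8
  2: 1, 5
  3: 4, 5
  4: 3, 5, 7, 8
  5: 1, 2, 3, 4, 6
  6: 1, 5, 7, 8
  7: 4, 6
  8: 1, 4, 6

Step 2: Run BFS/DFS from vertex 1:
  Visited: {1, 2, 5, 6, 8, 3, 4, 7}
  Reached 8 of 8 vertices

Step 3: All 8 vertices reached from vertex 1, so the graph is connected.
Answer: Yes, the graph is connected.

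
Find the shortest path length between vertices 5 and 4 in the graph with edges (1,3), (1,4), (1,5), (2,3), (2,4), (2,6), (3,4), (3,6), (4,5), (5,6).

Step 1: Build adjacency list:
  1: 3, 4, 5
  2: 3, 4, 6
  3: 1, 2, 4, 6
  4: 1, 2, 3, 5
  5: 1, 4, 6
  6: 2, 3, 5

Step 2: BFS from vertex 5 to find shortest path to 4:
  vertex 1 reached at distance 1
  vertex 4 reached at distance 1

Step 3: Shortest path: 5 -> 4
Path length: 1 edge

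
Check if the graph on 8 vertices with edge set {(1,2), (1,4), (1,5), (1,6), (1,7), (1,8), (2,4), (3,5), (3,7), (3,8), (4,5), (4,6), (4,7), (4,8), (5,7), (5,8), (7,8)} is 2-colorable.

Step 1: Attempt 2-coloring using BFS:
  Start at vertex 1, assign color 0
  Color vertex 2 with color 1 (neighbor of 1)
  Color vertex 4 with color 1 (neighbor of 1)
  Color vertex 5 with color 1 (neighbor of 1)
  Color vertex 6 with color 1 (neighbor of 1)
  Color vertex 7 with color 1 (neighbor of 1)
  Color vertex 8 with color 1 (neighbor of 1)

Step 2: Conflict found! Vertices 2 and 4 are adjacent but have the same color.
This means the graph contains an odd cycle.

The graph is NOT bipartite.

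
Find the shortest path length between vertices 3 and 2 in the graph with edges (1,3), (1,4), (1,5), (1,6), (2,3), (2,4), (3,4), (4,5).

Step 1: Build adjacency list:
  1: 3, 4, 5, 6
  2: 3, 4
  3: 1, 2, 4
  4: 1, 2, 3, 5
  5: 1, 4
  6: 1

Step 2: BFS from vertex 3 to find shortest path to 2:
  vertex 1 reached at distance 1
  vertex 2 reached at distance 1

Step 3: Shortest path: 3 -> 2
Path length: 1 edge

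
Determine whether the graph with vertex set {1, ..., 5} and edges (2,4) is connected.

Step 1: Build adjacency list from edges:
  1: (none)
  2: 4
  3: (none)
  4: 2
  5: (none)

Step 2: Run BFS/DFS from vertex 1:
  Visited: {1}
  Reached 1 of 5 vertices

Step 3: Only 1 of 5 vertices reached. Graph is disconnected.
Connected components: {1}, {2, 4}, {3}, {5}
Answer: No, the graph is not connected (4 components).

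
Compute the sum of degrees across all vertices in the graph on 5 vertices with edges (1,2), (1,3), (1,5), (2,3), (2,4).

Step 1: Count edges incident to each vertex:
  deg(1) = 3 (neighbors: 2, 3, 5)
  deg(2) = 3 (neighbors: 1, 3, 4)
  deg(3) = 2 (neighbors: 1, 2)
  deg(4) = 1 (neighbors: 2)
  deg(5) = 1 (neighbors: 1)

Step 2: Sum all degrees:
  3 + 3 + 2 + 1 + 1 = 10

Verification: sum of degrees = 2 * |E| = 2 * 5 = 10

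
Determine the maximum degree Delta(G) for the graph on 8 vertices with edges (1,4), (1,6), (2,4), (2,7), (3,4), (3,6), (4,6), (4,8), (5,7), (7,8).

Step 1: Count edges incident to each vertex:
  deg(1) = 2 (neighbors: 4, 6)
  deg(2) = 2 (neighbors: 4, 7)
  deg(3) = 2 (neighbors: 4, 6)
  deg(4) = 5 (neighbors: 1, 2, 3, 6, 8)
  deg(5) = 1 (neighbors: 7)
  deg(6) = 3 (neighbors: 1, 3, 4)
  deg(7) = 3 (neighbors: 2, 5, 8)
  deg(8) = 2 (neighbors: 4, 7)

Step 2: Find maximum:
  max(2, 2, 2, 5, 1, 3, 3, 2) = 5 (vertex 4)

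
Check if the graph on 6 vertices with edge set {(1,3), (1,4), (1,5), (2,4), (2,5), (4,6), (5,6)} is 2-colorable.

Step 1: Attempt 2-coloring using BFS:
  Start at vertex 1, assign color 0
  Color vertex 3 with color 1 (neighbor of 1)
  Color vertex 4 with color 1 (neighbor of 1)
  Color vertex 5 with color 1 (neighbor of 1)
  Color vertex 2 with color 0 (neighbor of 4)
  Color vertex 6 with color 0 (neighbor of 4)

Step 2: 2-coloring succeeded. No conflicts found.
  Set A (color 0): {1, 2, 6}
  Set B (color 1): {3, 4, 5}

The graph is bipartite with partition {1, 2, 6}, {3, 4, 5}.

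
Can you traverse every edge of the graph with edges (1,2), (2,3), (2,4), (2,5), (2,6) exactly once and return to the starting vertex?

Step 1: Find the degree of each vertex:
  deg(1) = 1
  deg(2) = 5
  deg(3) = 1
  deg(4) = 1
  deg(5) = 1
  deg(6) = 1

Step 2: Count vertices with odd degree:
  Odd-degree vertices: 1, 2, 3, 4, 5, 6 (6 total)

Step 3: Apply Euler's theorem:
  - Eulerian circuit exists iff graph is connected and all vertices have even degree
  - Eulerian path exists iff graph is connected and has 0 or 2 odd-degree vertices

Graph has 6 odd-degree vertices (need 0 or 2).
Neither Eulerian path nor Eulerian circuit exists.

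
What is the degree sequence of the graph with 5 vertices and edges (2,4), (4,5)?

Step 1: Count edges incident to each vertex:
  deg(1) = 0 (neighbors: none)
  deg(2) = 1 (neighbors: 4)
  deg(3) = 0 (neighbors: none)
  deg(4) = 2 (neighbors: 2, 5)
  deg(5) = 1 (neighbors: 4)

Step 2: Sort degrees in non-increasing order:
  Degrees: [0, 1, 0, 2, 1] -> sorted: [2, 1, 1, 0, 0]

Degree sequence: [2, 1, 1, 0, 0]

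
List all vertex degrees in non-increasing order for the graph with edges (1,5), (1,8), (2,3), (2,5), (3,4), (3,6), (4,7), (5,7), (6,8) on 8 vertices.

Step 1: Count edges incident to each vertex:
  deg(1) = 2 (neighbors: 5, 8)
  deg(2) = 2 (neighbors: 3, 5)
  deg(3) = 3 (neighbors: 2, 4, 6)
  deg(4) = 2 (neighbors: 3, 7)
  deg(5) = 3 (neighbors: 1, 2, 7)
  deg(6) = 2 (neighbors: 3, 8)
  deg(7) = 2 (neighbors: 4, 5)
  deg(8) = 2 (neighbors: 1, 6)

Step 2: Sort degrees in non-increasing order:
  Degrees: [2, 2, 3, 2, 3, 2, 2, 2] -> sorted: [3, 3, 2, 2, 2, 2, 2, 2]

Degree sequence: [3, 3, 2, 2, 2, 2, 2, 2]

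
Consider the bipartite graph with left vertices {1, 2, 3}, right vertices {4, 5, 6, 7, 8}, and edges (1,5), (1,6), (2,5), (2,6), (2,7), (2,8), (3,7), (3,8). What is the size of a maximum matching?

Step 1: List the neighbors of each left vertex:
  1: 5, 6
  2: 5, 6, 7, 8
  3: 7, 8

Step 2: Greedily match left vertices, then look for augmenting paths:
  Match 1 -- 5
  Match 2 -- 6
  Match 3 -- 7
  No augmenting path remains.

Step 3: Verify this is maximum:
  Matching size 3 = min(|L|, |R|) = min(3, 5), which is an upper bound, so this matching is maximum.

Maximum matching: {(1,5), (2,6), (3,7)}
Size: 3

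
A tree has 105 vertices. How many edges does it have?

A tree on n vertices always has exactly n - 1 edges.
For n = 105: edges = 105 - 1 = 104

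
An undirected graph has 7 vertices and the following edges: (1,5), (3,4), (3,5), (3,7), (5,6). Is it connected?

Step 1: Build adjacency list from edges:
  1: 5
  2: (none)
  3: 4, 5, 7
  4: 3
  5: 1, 3, 6
  6: 5
  7: 3

Step 2: Run BFS/DFS from vertex 1:
  Visited: {1, 5, 3, 6, 4, 7}
  Reached 6 of 7 vertices

Step 3: Only 6 of 7 vertices reached. Graph is disconnected.
Connected components: {1, 3, 4, 5, 6, 7}, {2}
Answer: No, the graph is not connected (2 components).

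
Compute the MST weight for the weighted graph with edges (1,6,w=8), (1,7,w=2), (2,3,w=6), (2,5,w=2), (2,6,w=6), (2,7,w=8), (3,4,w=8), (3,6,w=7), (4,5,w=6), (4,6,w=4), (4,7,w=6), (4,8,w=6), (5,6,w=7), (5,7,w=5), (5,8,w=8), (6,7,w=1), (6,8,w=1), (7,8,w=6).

Apply Kruskal's algorithm (sort edges by weight, add if no cycle):

Sorted edges by weight:
  (6,7) w=1
  (6,8) w=1
  (1,7) w=2
  (2,5) w=2
  (4,6) w=4
  (5,7) w=5
  (2,6) w=6
  (2,3) w=6
  (4,7) w=6
  (4,5) w=6
  (4,8) w=6
  (7,8) w=6
  (3,6) w=7
  (5,6) w=7
  (1,6) w=8
  (2,7) w=8
  (3,4) w=8
  (5,8) w=8

Add edge (6,7) w=1 -- no cycle. Running total: 1
Add edge (6,8) w=1 -- no cycle. Running total: 2
Add edge (1,7) w=2 -- no cycle. Running total: 4
Add edge (2,5) w=2 -- no cycle. Running total: 6
Add edge (4,6) w=4 -- no cycle. Running total: 10
Add edge (5,7) w=5 -- no cycle. Running total: 15
Skip edge (2,6) w=6 -- would create cycle
Add edge (2,3) w=6 -- no cycle. Running total: 21

MST edges: (6,7,w=1), (6,8,w=1), (1,7,w=2), (2,5,w=2), (4,6,w=4), (5,7,w=5), (2,3,w=6)
Total MST weight: 1 + 1 + 2 + 2 + 4 + 5 + 6 = 21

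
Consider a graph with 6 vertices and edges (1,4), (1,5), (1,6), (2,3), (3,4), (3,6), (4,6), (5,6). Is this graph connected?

Step 1: Build adjacency list from edges:
  1: 4, 5, 6
  2: 3
  3: 2, 4, 6
  4: 1, 3, 6
  5: 1, 6
  6: 1, 3, 4, 5

Step 2: Run BFS/DFS from vertex 1:
  Visited: {1, 4, 5, 6, 3, 2}
  Reached 6 of 6 vertices

Step 3: All 6 vertices reached from vertex 1, so the graph is connected.
Answer: Yes, the graph is connected.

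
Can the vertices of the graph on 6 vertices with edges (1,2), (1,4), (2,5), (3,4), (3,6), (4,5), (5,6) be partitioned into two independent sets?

Step 1: Attempt 2-coloring using BFS:
  Start at vertex 1, assign color 0
  Color vertex 2 with color 1 (neighbor of 1)
  Color vertex 4 with color 1 (neighbor of 1)
  Color vertex 5 with color 0 (neighbor of 2)
  Color vertex 3 with color 0 (neighbor of 4)
  Color vertex 6 with color 1 (neighbor of 5)

Step 2: 2-coloring succeeded. No conflicts found.
  Set A (color 0): {1, 3, 5}
  Set B (color 1): {2, 4, 6}

The graph is bipartite with partition {1, 3, 5}, {2, 4, 6}.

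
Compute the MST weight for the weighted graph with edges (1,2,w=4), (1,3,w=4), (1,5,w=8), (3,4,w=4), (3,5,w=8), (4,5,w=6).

Apply Kruskal's algorithm (sort edges by weight, add if no cycle):

Sorted edges by weight:
  (1,3) w=4
  (1,2) w=4
  (3,4) w=4
  (4,5) w=6
  (1,5) w=8
  (3,5) w=8

Add edge (1,3) w=4 -- no cycle. Running total: 4
Add edge (1,2) w=4 -- no cycle. Running total: 8
Add edge (3,4) w=4 -- no cycle. Running total: 12
Add edge (4,5) w=6 -- no cycle. Running total: 18

MST edges: (1,3,w=4), (1,2,w=4), (3,4,w=4), (4,5,w=6)
Total MST weight: 4 + 4 + 4 + 6 = 18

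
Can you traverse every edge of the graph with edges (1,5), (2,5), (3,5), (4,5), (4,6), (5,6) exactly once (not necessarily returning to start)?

Step 1: Find the degree of each vertex:
  deg(1) = 1
  deg(2) = 1
  deg(3) = 1
  deg(4) = 2
  deg(5) = 5
  deg(6) = 2

Step 2: Count vertices with odd degree:
  Odd-degree vertices: 1, 2, 3, 5 (4 total)

Step 3: Apply Euler's theorem:
  - Eulerian circuit exists iff graph is connected and all vertices have even degree
  - Eulerian path exists iff graph is connected and has 0 or 2 odd-degree vertices

Graph has 4 odd-degree vertices (need 0 or 2).
Neither Eulerian path nor Eulerian circuit exists.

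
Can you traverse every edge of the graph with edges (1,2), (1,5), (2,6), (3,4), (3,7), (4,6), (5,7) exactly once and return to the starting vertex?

Step 1: Find the degree of each vertex:
  deg(1) = 2
  deg(2) = 2
  deg(3) = 2
  deg(4) = 2
  deg(5) = 2
  deg(6) = 2
  deg(7) = 2

Step 2: Count vertices with odd degree:
  All vertices have even degree (0 odd-degree vertices)

Step 3: Apply Euler's theorem:
  - Eulerian circuit exists iff graph is connected and all vertices have even degree
  - Eulerian path exists iff graph is connected and has 0 or 2 odd-degree vertices

Graph is connected with 0 odd-degree vertices.
Both Eulerian circuit and Eulerian path exist.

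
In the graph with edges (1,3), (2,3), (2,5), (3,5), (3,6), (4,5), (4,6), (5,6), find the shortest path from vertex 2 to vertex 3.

Step 1: Build adjacency list:
  1: 3
  2: 3, 5
  3: 1, 2, 5, 6
  4: 5, 6
  5: 2, 3, 4, 6
  6: 3, 4, 5

Step 2: BFS from vertex 2 to find shortest path to 3:
  vertex 3 reached at distance 1

Step 3: Shortest path: 2 -> 3
Path length: 1 edge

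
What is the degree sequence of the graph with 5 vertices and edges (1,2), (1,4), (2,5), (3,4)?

Step 1: Count edges incident to each vertex:
  deg(1) = 2 (neighbors: 2, 4)
  deg(2) = 2 (neighbors: 1, 5)
  deg(3) = 1 (neighbors: 4)
  deg(4) = 2 (neighbors: 1, 3)
  deg(5) = 1 (neighbors: 2)

Step 2: Sort degrees in non-increasing order:
  Degrees: [2, 2, 1, 2, 1] -> sorted: [2, 2, 2, 1, 1]

Degree sequence: [2, 2, 2, 1, 1]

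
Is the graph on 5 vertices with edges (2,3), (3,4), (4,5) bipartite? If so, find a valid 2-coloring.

Step 1: Attempt 2-coloring using BFS:
  Start at vertex 1, assign color 0
  Start new component at vertex 2, assign color 0
  Color vertex 3 with color 1 (neighbor of 2)
  Color vertex 4 with color 0 (neighbor of 3)
  Color vertex 5 with color 1 (neighbor of 4)

Step 2: 2-coloring succeeded. No conflicts found.
  Set A (color 0): {1, 2, 4}
  Set B (color 1): {3, 5}

The graph is bipartite with partition {1, 2, 4}, {3, 5}.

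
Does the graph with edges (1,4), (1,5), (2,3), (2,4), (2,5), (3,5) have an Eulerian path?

Step 1: Find the degree of each vertex:
  deg(1) = 2
  deg(2) = 3
  deg(3) = 2
  deg(4) = 2
  deg(5) = 3

Step 2: Count vertices with odd degree:
  Odd-degree vertices: 2, 5 (2 total)

Step 3: Apply Euler's theorem:
  - Eulerian circuit exists iff graph is connected and all vertices have even degree
  - Eulerian path exists iff graph is connected and has 0 or 2 odd-degree vertices

Graph is connected with exactly 2 odd-degree vertices (2, 5).
Eulerian path exists (starting and ending at the odd-degree vertices), but no Eulerian circuit.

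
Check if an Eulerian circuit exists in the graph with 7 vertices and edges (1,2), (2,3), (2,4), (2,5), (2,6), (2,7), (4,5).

Step 1: Find the degree of each vertex:
  deg(1) = 1
  deg(2) = 6
  deg(3) = 1
  deg(4) = 2
  deg(5) = 2
  deg(6) = 1
  deg(7) = 1

Step 2: Count vertices with odd degree:
  Odd-degree vertices: 1, 3, 6, 7 (4 total)

Step 3: Apply Euler's theorem:
  - Eulerian circuit exists iff graph is connected and all vertices have even degree
  - Eulerian path exists iff graph is connected and has 0 or 2 odd-degree vertices

Graph has 4 odd-degree vertices (need 0 or 2).
Neither Eulerian path nor Eulerian circuit exists.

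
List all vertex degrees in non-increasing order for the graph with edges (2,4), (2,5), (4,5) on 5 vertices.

Step 1: Count edges incident to each vertex:
  deg(1) = 0 (neighbors: none)
  deg(2) = 2 (neighbors: 4, 5)
  deg(3) = 0 (neighbors: none)
  deg(4) = 2 (neighbors: 2, 5)
  deg(5) = 2 (neighbors: 2, 4)

Step 2: Sort degrees in non-increasing order:
  Degrees: [0, 2, 0, 2, 2] -> sorted: [2, 2, 2, 0, 0]

Degree sequence: [2, 2, 2, 0, 0]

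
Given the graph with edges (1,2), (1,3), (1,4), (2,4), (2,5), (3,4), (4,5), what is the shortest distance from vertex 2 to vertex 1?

Step 1: Build adjacency list:
  1: 2, 3, 4
  2: 1, 4, 5
  3: 1, 4
  4: 1, 2, 3, 5
  5: 2, 4

Step 2: BFS from vertex 2 to find shortest path to 1:
  vertex 1 reached at distance 1

Step 3: Shortest path: 2 -> 1
Path length: 1 edge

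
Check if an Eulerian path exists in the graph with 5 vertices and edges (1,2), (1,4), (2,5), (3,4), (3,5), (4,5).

Step 1: Find the degree of each vertex:
  deg(1) = 2
  deg(2) = 2
  deg(3) = 2
  deg(4) = 3
  deg(5) = 3

Step 2: Count vertices with odd degree:
  Odd-degree vertices: 4, 5 (2 total)

Step 3: Apply Euler's theorem:
  - Eulerian circuit exists iff graph is connected and all vertices have even degree
  - Eulerian path exists iff graph is connected and has 0 or 2 odd-degree vertices

Graph is connected with exactly 2 odd-degree vertices (4, 5).
Eulerian path exists (starting and ending at the odd-degree vertices), but no Eulerian circuit.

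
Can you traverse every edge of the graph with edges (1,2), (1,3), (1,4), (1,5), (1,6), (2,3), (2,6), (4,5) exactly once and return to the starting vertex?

Step 1: Find the degree of each vertex:
  deg(1) = 5
  deg(2) = 3
  deg(3) = 2
  deg(4) = 2
  deg(5) = 2
  deg(6) = 2

Step 2: Count vertices with odd degree:
  Odd-degree vertices: 1, 2 (2 total)

Step 3: Apply Euler's theorem:
  - Eulerian circuit exists iff graph is connected and all vertices have even degree
  - Eulerian path exists iff graph is connected and has 0 or 2 odd-degree vertices

Graph is connected with exactly 2 odd-degree vertices (1, 2).
Eulerian path exists (starting and ending at the odd-degree vertices), but no Eulerian circuit.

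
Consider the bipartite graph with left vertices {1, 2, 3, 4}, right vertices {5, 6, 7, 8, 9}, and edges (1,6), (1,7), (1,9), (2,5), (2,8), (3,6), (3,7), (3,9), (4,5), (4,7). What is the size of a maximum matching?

Step 1: List the neighbors of each left vertex:
  1: 6, 7, 9
  2: 5, 8
  3: 6, 7, 9
  4: 5, 7

Step 2: Greedily match left vertices, then look for augmenting paths:
  Match 1 -- 6
  Match 2 -- 8
  Match 3 -- 7
  Match 4 -- 5
  No augmenting path remains.

Step 3: Verify this is maximum:
  Matching size 4 = min(|L|, |R|) = min(4, 5), which is an upper bound, so this matching is maximum.

Maximum matching: {(1,6), (2,8), (3,7), (4,5)}
Size: 4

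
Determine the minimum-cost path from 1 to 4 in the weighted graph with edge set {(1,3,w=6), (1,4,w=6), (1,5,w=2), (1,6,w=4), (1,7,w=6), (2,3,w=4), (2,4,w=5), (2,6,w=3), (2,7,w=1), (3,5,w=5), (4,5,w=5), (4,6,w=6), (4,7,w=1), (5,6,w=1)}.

Step 1: Build adjacency list with weights:
  1: 3(w=6), 4(w=6), 5(w=2), 6(w=4), 7(w=6)
  2: 3(w=4), 4(w=5), 6(w=3), 7(w=1)
  3: 1(w=6), 2(w=4), 5(w=5)
  4: 1(w=6), 2(w=5), 5(w=5), 6(w=6), 7(w=1)
  5: 1(w=2), 3(w=5), 4(w=5), 6(w=1)
  6: 1(w=4), 2(w=3), 4(w=6), 5(w=1)
  7: 1(w=6), 2(w=1), 4(w=1)

Step 2: Apply Dijkstra's algorithm from vertex 1:
  Visit vertex 1 (distance=0)
    Update dist[3] = 6
    Update dist[4] = 6
    Update dist[5] = 2
    Update dist[6] = 4
    Update dist[7] = 6
  Visit vertex 5 (distance=2)
    Update dist[6] = 3
  Visit vertex 6 (distance=3)
    Update dist[2] = 6
  Visit vertex 2 (distance=6)
  Visit vertex 3 (distance=6)
  Visit vertex 4 (distance=6)

Step 3: Shortest path: 1 -> 4
Total weight: 6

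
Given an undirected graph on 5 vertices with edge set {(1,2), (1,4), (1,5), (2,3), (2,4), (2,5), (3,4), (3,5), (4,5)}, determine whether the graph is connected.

Step 1: Build adjacency list from edges:
  1: 2, 4, 5
  2: 1, 3, 4, 5
  3: 2, 4, 5
  4: 1, 2, 3, 5
  5: 1, 2, 3, 4

Step 2: Run BFS/DFS from vertex 1:
  Visited: {1, 2, 4, 5, 3}
  Reached 5 of 5 vertices

Step 3: All 5 vertices reached from vertex 1, so the graph is connected.
Answer: Yes, the graph is connected.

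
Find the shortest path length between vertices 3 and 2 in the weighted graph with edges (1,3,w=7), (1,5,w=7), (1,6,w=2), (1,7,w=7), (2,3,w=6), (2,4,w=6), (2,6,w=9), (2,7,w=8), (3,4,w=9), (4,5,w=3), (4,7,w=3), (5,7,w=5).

Step 1: Build adjacency list with weights:
  1: 3(w=7), 5(w=7), 6(w=2), 7(w=7)
  2: 3(w=6), 4(w=6), 6(w=9), 7(w=8)
  3: 1(w=7), 2(w=6), 4(w=9)
  4: 2(w=6), 3(w=9), 5(w=3), 7(w=3)
  5: 1(w=7), 4(w=3), 7(w=5)
  6: 1(w=2), 2(w=9)
  7: 1(w=7), 2(w=8), 4(w=3), 5(w=5)

Step 2: Apply Dijkstra's algorithm from vertex 3:
  Visit vertex 3 (distance=0)
    Update dist[1] = 7
    Update dist[2] = 6
    Update dist[4] = 9
  Visit vertex 2 (distance=6)
    Update dist[6] = 15
    Update dist[7] = 14

Step 3: Shortest path: 3 -> 2
Total weight: 6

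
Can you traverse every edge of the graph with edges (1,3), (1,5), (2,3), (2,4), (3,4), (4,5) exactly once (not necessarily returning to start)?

Step 1: Find the degree of each vertex:
  deg(1) = 2
  deg(2) = 2
  deg(3) = 3
  deg(4) = 3
  deg(5) = 2

Step 2: Count vertices with odd degree:
  Odd-degree vertices: 3, 4 (2 total)

Step 3: Apply Euler's theorem:
  - Eulerian circuit exists iff graph is connected and all vertices have even degree
  - Eulerian path exists iff graph is connected and has 0 or 2 odd-degree vertices

Graph is connected with exactly 2 odd-degree vertices (3, 4).
Eulerian path exists (starting and ending at the odd-degree vertices), but no Eulerian circuit.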